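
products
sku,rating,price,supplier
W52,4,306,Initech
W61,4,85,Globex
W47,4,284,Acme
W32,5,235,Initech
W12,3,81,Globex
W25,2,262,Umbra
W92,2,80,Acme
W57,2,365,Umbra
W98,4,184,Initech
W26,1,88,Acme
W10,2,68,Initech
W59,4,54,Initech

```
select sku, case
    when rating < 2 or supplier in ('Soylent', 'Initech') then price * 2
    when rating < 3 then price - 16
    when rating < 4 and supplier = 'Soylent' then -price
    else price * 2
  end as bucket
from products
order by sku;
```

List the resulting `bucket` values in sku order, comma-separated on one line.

136, 162, 246, 176, 470, 568, 612, 349, 108, 170, 64, 368

sku=W10: rating < 2 or supplier in ('Soylent', 'Initech') → 136
sku=W12: ELSE → 162
sku=W25: rating < 3 → 246
sku=W26: rating < 2 or supplier in ('Soylent', 'Initech') → 176
sku=W32: rating < 2 or supplier in ('Soylent', 'Initech') → 470
sku=W47: ELSE → 568
sku=W52: rating < 2 or supplier in ('Soylent', 'Initech') → 612
sku=W57: rating < 3 → 349
sku=W59: rating < 2 or supplier in ('Soylent', 'Initech') → 108
sku=W61: ELSE → 170
sku=W92: rating < 3 → 64
sku=W98: rating < 2 or supplier in ('Soylent', 'Initech') → 368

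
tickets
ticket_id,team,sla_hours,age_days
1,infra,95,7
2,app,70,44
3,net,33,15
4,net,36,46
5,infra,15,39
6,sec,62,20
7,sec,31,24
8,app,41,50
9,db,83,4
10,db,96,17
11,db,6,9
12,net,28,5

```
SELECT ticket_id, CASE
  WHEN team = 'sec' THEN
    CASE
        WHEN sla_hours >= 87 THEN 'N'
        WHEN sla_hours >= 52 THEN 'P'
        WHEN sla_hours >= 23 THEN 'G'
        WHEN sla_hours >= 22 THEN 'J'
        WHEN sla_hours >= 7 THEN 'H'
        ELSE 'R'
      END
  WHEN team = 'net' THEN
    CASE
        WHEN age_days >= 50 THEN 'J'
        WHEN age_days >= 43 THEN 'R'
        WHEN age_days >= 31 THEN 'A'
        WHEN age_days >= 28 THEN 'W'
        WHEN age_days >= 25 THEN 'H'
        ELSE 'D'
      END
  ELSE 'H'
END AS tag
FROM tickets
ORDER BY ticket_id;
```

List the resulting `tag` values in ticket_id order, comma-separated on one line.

ticket_id=1: team='infra' → outer ELSE → H
ticket_id=2: team='app' → outer ELSE → H
ticket_id=3: team='net' → inner[ELSE] → D
ticket_id=4: team='net' → inner[age_days >= 43] → R
ticket_id=5: team='infra' → outer ELSE → H
ticket_id=6: team='sec' → inner[sla_hours >= 52] → P
ticket_id=7: team='sec' → inner[sla_hours >= 23] → G
ticket_id=8: team='app' → outer ELSE → H
ticket_id=9: team='db' → outer ELSE → H
ticket_id=10: team='db' → outer ELSE → H
ticket_id=11: team='db' → outer ELSE → H
ticket_id=12: team='net' → inner[ELSE] → D

H, H, D, R, H, P, G, H, H, H, H, D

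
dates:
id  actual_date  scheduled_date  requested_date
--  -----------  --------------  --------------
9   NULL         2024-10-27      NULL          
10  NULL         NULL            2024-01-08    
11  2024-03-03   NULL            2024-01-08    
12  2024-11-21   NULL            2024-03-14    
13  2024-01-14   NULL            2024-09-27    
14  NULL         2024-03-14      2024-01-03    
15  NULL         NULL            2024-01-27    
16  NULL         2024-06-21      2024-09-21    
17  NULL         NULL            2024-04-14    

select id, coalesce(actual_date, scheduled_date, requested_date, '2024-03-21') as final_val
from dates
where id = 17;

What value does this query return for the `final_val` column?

2024-04-14

id = 17: actual_date=NULL, scheduled_date=NULL, requested_date=2024-04-14.
actual_date=NULL, scheduled_date=NULL, requested_date=2024-04-14 → 2024-04-14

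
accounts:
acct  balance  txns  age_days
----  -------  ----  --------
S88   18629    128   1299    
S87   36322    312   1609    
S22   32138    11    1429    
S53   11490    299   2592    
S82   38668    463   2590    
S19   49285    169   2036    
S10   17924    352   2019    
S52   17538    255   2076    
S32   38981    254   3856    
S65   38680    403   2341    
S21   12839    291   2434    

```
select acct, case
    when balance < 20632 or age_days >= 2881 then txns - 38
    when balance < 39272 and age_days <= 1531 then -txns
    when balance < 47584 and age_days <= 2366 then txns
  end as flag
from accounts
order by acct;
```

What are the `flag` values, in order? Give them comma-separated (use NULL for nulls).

314, NULL, 253, -11, 216, 217, 261, 403, NULL, 312, 90

acct=S10: balance < 20632 or age_days >= 2881 → 314
acct=S19: (no match → NULL) → NULL
acct=S21: balance < 20632 or age_days >= 2881 → 253
acct=S22: balance < 39272 and age_days <= 1531 → -11
acct=S32: balance < 20632 or age_days >= 2881 → 216
acct=S52: balance < 20632 or age_days >= 2881 → 217
acct=S53: balance < 20632 or age_days >= 2881 → 261
acct=S65: balance < 47584 and age_days <= 2366 → 403
acct=S82: (no match → NULL) → NULL
acct=S87: balance < 47584 and age_days <= 2366 → 312
acct=S88: balance < 20632 or age_days >= 2881 → 90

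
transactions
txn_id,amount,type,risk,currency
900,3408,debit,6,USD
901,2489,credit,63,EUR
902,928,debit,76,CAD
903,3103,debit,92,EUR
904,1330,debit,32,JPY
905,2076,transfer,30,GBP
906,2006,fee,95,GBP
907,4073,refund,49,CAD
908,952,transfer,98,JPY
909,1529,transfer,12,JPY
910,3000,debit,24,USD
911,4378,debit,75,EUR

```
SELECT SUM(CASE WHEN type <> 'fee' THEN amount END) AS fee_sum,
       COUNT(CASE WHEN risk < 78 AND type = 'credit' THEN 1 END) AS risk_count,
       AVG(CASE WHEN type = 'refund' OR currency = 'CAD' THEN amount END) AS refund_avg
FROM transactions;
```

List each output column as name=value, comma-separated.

[fee_sum: type <> 'fee']
txn_id=900: ✓ → 3408
txn_id=901: ✓ → 2489
txn_id=902: ✓ → 928
txn_id=903: ✓ → 3103
txn_id=904: ✓ → 1330
txn_id=905: ✓ → 2076
txn_id=906: ✗
txn_id=907: ✓ → 4073
txn_id=908: ✓ → 952
txn_id=909: ✓ → 1529
txn_id=910: ✓ → 3000
txn_id=911: ✓ → 4378
fee_sum = 3408 + 2489 + 928 + 3103 + 1330 + 2076 + 4073 + 952 + 1529 + 3000 + 4378 = 27266
—
[risk_count: risk < 78 AND type = 'credit']
txn_id=900: ✗
txn_id=901: ✓ → 1
txn_id=902: ✗
txn_id=903: ✗
txn_id=904: ✗
txn_id=905: ✗
txn_id=906: ✗
txn_id=907: ✗
txn_id=908: ✗
txn_id=909: ✗
txn_id=910: ✗
txn_id=911: ✗
risk_count = COUNT(1) = 1
—
[refund_avg: type = 'refund' OR currency = 'CAD']
txn_id=900: ✗
txn_id=901: ✗
txn_id=902: ✓ → 928
txn_id=903: ✗
txn_id=904: ✗
txn_id=905: ✗
txn_id=906: ✗
txn_id=907: ✓ → 4073
txn_id=908: ✗
txn_id=909: ✗
txn_id=910: ✗
txn_id=911: ✗
refund_avg = (928 + 4073) / 2 = 2500.5

fee_sum=27266, risk_count=1, refund_avg=2500.5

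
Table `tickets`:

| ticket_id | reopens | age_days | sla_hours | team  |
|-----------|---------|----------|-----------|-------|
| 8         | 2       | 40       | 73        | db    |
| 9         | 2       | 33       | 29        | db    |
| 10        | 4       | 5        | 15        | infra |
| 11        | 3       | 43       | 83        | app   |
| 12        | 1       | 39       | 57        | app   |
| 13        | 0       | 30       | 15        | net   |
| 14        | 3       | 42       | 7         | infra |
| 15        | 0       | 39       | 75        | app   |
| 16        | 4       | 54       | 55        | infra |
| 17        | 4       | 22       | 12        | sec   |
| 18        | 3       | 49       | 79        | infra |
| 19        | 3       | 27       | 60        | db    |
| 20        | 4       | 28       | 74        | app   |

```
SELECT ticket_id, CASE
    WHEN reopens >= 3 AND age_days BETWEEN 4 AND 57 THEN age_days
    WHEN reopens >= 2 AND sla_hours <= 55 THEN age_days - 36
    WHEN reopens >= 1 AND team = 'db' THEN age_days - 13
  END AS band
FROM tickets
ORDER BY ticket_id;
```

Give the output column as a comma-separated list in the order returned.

27, -3, 5, 43, NULL, NULL, 42, NULL, 54, 22, 49, 27, 28

ticket_id=8: reopens >= 1 AND team = 'db' → 27
ticket_id=9: reopens >= 2 AND sla_hours <= 55 → -3
ticket_id=10: reopens >= 3 AND age_days BETWEEN 4 AND 57 → 5
ticket_id=11: reopens >= 3 AND age_days BETWEEN 4 AND 57 → 43
ticket_id=12: (no match → NULL) → NULL
ticket_id=13: (no match → NULL) → NULL
ticket_id=14: reopens >= 3 AND age_days BETWEEN 4 AND 57 → 42
ticket_id=15: (no match → NULL) → NULL
ticket_id=16: reopens >= 3 AND age_days BETWEEN 4 AND 57 → 54
ticket_id=17: reopens >= 3 AND age_days BETWEEN 4 AND 57 → 22
ticket_id=18: reopens >= 3 AND age_days BETWEEN 4 AND 57 → 49
ticket_id=19: reopens >= 3 AND age_days BETWEEN 4 AND 57 → 27
ticket_id=20: reopens >= 3 AND age_days BETWEEN 4 AND 57 → 28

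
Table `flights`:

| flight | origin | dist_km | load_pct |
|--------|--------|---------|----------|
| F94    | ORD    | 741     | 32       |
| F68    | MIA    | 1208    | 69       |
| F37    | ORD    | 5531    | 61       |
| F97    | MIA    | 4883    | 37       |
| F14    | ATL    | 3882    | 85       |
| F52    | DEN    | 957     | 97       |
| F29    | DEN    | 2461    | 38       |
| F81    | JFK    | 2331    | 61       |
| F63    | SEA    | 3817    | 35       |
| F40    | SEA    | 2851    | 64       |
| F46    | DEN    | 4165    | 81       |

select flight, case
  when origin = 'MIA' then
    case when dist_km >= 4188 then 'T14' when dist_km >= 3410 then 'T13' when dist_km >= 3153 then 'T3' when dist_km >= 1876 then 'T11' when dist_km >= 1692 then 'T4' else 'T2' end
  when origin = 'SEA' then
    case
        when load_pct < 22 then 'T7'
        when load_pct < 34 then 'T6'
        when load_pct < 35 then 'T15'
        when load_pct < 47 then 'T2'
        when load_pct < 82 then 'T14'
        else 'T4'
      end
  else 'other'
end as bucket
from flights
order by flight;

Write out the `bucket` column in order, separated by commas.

flight=F14: origin='ATL' → outer ELSE → other
flight=F29: origin='DEN' → outer ELSE → other
flight=F37: origin='ORD' → outer ELSE → other
flight=F40: origin='SEA' → inner[load_pct < 82] → T14
flight=F46: origin='DEN' → outer ELSE → other
flight=F52: origin='DEN' → outer ELSE → other
flight=F63: origin='SEA' → inner[load_pct < 47] → T2
flight=F68: origin='MIA' → inner[ELSE] → T2
flight=F81: origin='JFK' → outer ELSE → other
flight=F94: origin='ORD' → outer ELSE → other
flight=F97: origin='MIA' → inner[dist_km >= 4188] → T14

other, other, other, T14, other, other, T2, T2, other, other, T14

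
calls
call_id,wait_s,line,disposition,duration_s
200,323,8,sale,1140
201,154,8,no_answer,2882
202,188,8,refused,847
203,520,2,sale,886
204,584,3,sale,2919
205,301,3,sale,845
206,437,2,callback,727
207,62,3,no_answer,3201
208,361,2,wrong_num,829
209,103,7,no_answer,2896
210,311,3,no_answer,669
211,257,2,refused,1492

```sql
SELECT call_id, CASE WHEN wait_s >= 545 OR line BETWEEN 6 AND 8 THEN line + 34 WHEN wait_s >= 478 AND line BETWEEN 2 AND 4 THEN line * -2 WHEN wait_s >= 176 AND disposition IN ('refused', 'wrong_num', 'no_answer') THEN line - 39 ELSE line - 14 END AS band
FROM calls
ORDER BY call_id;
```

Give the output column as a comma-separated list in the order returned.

42, 42, 42, -4, 37, -11, -12, -11, -37, 41, -36, -37

call_id=200: wait_s >= 545 OR line BETWEEN 6 AND 8 → 42
call_id=201: wait_s >= 545 OR line BETWEEN 6 AND 8 → 42
call_id=202: wait_s >= 545 OR line BETWEEN 6 AND 8 → 42
call_id=203: wait_s >= 478 AND line BETWEEN 2 AND 4 → -4
call_id=204: wait_s >= 545 OR line BETWEEN 6 AND 8 → 37
call_id=205: ELSE → -11
call_id=206: ELSE → -12
call_id=207: ELSE → -11
call_id=208: wait_s >= 176 AND disposition IN ('refused', 'wrong_num', 'no_answer') → -37
call_id=209: wait_s >= 545 OR line BETWEEN 6 AND 8 → 41
call_id=210: wait_s >= 176 AND disposition IN ('refused', 'wrong_num', 'no_answer') → -36
call_id=211: wait_s >= 176 AND disposition IN ('refused', 'wrong_num', 'no_answer') → -37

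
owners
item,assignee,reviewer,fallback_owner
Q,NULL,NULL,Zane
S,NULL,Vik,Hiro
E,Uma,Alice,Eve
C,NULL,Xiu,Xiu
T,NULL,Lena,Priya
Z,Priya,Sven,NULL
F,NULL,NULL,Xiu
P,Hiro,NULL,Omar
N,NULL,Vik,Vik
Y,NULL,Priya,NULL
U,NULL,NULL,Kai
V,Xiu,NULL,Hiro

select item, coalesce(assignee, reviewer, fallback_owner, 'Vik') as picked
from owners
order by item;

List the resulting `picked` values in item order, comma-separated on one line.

Xiu, Uma, Xiu, Vik, Hiro, Zane, Vik, Lena, Kai, Xiu, Priya, Priya

item=C: assignee=NULL, reviewer=Xiu → Xiu
item=E: assignee=Uma → Uma
item=F: assignee=NULL, reviewer=NULL, fallback_owner=Xiu → Xiu
item=N: assignee=NULL, reviewer=Vik → Vik
item=P: assignee=Hiro → Hiro
item=Q: assignee=NULL, reviewer=NULL, fallback_owner=Zane → Zane
item=S: assignee=NULL, reviewer=Vik → Vik
item=T: assignee=NULL, reviewer=Lena → Lena
item=U: assignee=NULL, reviewer=NULL, fallback_owner=Kai → Kai
item=V: assignee=Xiu → Xiu
item=Y: assignee=NULL, reviewer=Priya → Priya
item=Z: assignee=Priya → Priya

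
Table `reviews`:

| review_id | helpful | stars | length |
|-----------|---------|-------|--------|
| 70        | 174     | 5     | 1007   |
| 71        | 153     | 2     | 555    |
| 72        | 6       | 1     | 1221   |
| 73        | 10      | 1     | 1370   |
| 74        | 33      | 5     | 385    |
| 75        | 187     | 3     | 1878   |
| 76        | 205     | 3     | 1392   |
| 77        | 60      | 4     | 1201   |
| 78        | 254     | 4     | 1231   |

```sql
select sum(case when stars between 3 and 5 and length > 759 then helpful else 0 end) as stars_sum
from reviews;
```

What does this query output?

880

review_id=70: ✓ → 174
review_id=71: ✗
review_id=72: ✗
review_id=73: ✗
review_id=74: ✗
review_id=75: ✓ → 187
review_id=76: ✓ → 205
review_id=77: ✓ → 60
review_id=78: ✓ → 254
stars_sum = 174 + 187 + 205 + 60 + 254 = 880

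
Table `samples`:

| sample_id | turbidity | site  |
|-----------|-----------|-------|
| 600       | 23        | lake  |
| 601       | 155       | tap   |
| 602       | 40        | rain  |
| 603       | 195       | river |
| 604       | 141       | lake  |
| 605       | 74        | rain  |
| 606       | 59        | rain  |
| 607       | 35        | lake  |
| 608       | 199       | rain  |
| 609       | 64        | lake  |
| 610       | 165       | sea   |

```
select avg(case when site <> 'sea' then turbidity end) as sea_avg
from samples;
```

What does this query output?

sample_id=600: ✓ → 23
sample_id=601: ✓ → 155
sample_id=602: ✓ → 40
sample_id=603: ✓ → 195
sample_id=604: ✓ → 141
sample_id=605: ✓ → 74
sample_id=606: ✓ → 59
sample_id=607: ✓ → 35
sample_id=608: ✓ → 199
sample_id=609: ✓ → 64
sample_id=610: ✗
sea_avg = (23 + 155 + 40 + 195 + 141 + 74 + 59 + 35 + 199 + 64) / 10 = 98.5

98.5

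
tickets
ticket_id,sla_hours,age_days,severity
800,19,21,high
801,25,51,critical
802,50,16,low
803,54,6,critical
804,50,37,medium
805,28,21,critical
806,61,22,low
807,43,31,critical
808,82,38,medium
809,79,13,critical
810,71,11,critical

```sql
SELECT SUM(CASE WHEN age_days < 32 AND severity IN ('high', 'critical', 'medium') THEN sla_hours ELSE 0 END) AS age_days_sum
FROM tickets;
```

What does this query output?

294

ticket_id=800: ✓ → 19
ticket_id=801: ✗
ticket_id=802: ✗
ticket_id=803: ✓ → 54
ticket_id=804: ✗
ticket_id=805: ✓ → 28
ticket_id=806: ✗
ticket_id=807: ✓ → 43
ticket_id=808: ✗
ticket_id=809: ✓ → 79
ticket_id=810: ✓ → 71
age_days_sum = 19 + 54 + 28 + 43 + 79 + 71 = 294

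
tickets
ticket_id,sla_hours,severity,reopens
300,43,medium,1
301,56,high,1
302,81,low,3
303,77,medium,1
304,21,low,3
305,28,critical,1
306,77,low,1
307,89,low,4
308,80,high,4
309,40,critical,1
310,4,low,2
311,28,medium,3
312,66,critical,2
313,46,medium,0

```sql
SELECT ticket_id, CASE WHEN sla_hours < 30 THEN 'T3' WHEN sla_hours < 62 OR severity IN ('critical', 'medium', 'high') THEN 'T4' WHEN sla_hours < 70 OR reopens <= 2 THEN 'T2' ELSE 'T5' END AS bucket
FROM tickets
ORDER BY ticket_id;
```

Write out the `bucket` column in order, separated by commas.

T4, T4, T5, T4, T3, T3, T2, T5, T4, T4, T3, T3, T4, T4

ticket_id=300: sla_hours < 62 OR severity IN ('critical', 'medium', 'high') → T4
ticket_id=301: sla_hours < 62 OR severity IN ('critical', 'medium', 'high') → T4
ticket_id=302: ELSE → T5
ticket_id=303: sla_hours < 62 OR severity IN ('critical', 'medium', 'high') → T4
ticket_id=304: sla_hours < 30 → T3
ticket_id=305: sla_hours < 30 → T3
ticket_id=306: sla_hours < 70 OR reopens <= 2 → T2
ticket_id=307: ELSE → T5
ticket_id=308: sla_hours < 62 OR severity IN ('critical', 'medium', 'high') → T4
ticket_id=309: sla_hours < 62 OR severity IN ('critical', 'medium', 'high') → T4
ticket_id=310: sla_hours < 30 → T3
ticket_id=311: sla_hours < 30 → T3
ticket_id=312: sla_hours < 62 OR severity IN ('critical', 'medium', 'high') → T4
ticket_id=313: sla_hours < 62 OR severity IN ('critical', 'medium', 'high') → T4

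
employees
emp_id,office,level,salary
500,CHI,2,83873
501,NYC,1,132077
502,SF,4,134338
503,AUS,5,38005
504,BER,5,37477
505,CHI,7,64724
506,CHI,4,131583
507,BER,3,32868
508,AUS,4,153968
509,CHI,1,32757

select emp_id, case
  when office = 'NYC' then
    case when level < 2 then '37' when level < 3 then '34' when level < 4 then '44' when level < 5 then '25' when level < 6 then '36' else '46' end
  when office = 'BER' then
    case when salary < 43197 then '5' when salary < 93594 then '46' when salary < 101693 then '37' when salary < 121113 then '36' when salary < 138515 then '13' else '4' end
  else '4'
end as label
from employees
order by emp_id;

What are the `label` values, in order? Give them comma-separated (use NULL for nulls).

4, 37, 4, 4, 5, 4, 4, 5, 4, 4

emp_id=500: office='CHI' → outer ELSE → 4
emp_id=501: office='NYC' → inner[level < 2] → 37
emp_id=502: office='SF' → outer ELSE → 4
emp_id=503: office='AUS' → outer ELSE → 4
emp_id=504: office='BER' → inner[salary < 43197] → 5
emp_id=505: office='CHI' → outer ELSE → 4
emp_id=506: office='CHI' → outer ELSE → 4
emp_id=507: office='BER' → inner[salary < 43197] → 5
emp_id=508: office='AUS' → outer ELSE → 4
emp_id=509: office='CHI' → outer ELSE → 4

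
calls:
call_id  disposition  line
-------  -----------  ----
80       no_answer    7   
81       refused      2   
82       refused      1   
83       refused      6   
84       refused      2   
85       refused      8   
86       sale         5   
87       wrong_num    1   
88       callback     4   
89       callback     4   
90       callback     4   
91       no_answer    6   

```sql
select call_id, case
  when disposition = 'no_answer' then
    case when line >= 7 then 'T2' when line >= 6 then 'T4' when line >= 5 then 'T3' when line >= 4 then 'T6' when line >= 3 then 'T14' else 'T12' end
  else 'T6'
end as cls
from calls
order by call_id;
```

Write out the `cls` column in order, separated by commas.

T2, T6, T6, T6, T6, T6, T6, T6, T6, T6, T6, T4

call_id=80: disposition='no_answer' → inner[line >= 7] → T2
call_id=81: disposition='refused' → outer ELSE → T6
call_id=82: disposition='refused' → outer ELSE → T6
call_id=83: disposition='refused' → outer ELSE → T6
call_id=84: disposition='refused' → outer ELSE → T6
call_id=85: disposition='refused' → outer ELSE → T6
call_id=86: disposition='sale' → outer ELSE → T6
call_id=87: disposition='wrong_num' → outer ELSE → T6
call_id=88: disposition='callback' → outer ELSE → T6
call_id=89: disposition='callback' → outer ELSE → T6
call_id=90: disposition='callback' → outer ELSE → T6
call_id=91: disposition='no_answer' → inner[line >= 6] → T4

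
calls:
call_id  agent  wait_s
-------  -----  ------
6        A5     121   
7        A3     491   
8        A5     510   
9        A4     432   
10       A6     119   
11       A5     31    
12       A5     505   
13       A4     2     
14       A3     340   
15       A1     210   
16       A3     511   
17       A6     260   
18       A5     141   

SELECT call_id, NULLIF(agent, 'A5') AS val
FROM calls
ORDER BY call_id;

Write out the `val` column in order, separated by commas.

NULL, A3, NULL, A4, A6, NULL, NULL, A4, A3, A1, A3, A6, NULL

call_id=6: agent=A5 vs A5: equal → NULL
call_id=7: agent=A3 vs A5: differ → A3
call_id=8: agent=A5 vs A5: equal → NULL
call_id=9: agent=A4 vs A5: differ → A4
call_id=10: agent=A6 vs A5: differ → A6
call_id=11: agent=A5 vs A5: equal → NULL
call_id=12: agent=A5 vs A5: equal → NULL
call_id=13: agent=A4 vs A5: differ → A4
call_id=14: agent=A3 vs A5: differ → A3
call_id=15: agent=A1 vs A5: differ → A1
call_id=16: agent=A3 vs A5: differ → A3
call_id=17: agent=A6 vs A5: differ → A6
call_id=18: agent=A5 vs A5: equal → NULL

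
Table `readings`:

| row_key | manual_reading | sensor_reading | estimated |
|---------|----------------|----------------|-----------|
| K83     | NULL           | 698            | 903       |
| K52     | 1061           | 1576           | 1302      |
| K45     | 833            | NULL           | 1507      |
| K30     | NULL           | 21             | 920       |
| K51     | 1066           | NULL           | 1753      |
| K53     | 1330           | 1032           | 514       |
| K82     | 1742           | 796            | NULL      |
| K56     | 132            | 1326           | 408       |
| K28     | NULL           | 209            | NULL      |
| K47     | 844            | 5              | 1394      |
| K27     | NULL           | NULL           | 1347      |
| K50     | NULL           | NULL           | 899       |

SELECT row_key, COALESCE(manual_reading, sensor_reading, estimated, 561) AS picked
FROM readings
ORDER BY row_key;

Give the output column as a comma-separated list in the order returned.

1347, 209, 21, 833, 844, 899, 1066, 1061, 1330, 132, 1742, 698

row_key=K27: manual_reading=NULL, sensor_reading=NULL, estimated=1347 → 1347
row_key=K28: manual_reading=NULL, sensor_reading=209 → 209
row_key=K30: manual_reading=NULL, sensor_reading=21 → 21
row_key=K45: manual_reading=833 → 833
row_key=K47: manual_reading=844 → 844
row_key=K50: manual_reading=NULL, sensor_reading=NULL, estimated=899 → 899
row_key=K51: manual_reading=1066 → 1066
row_key=K52: manual_reading=1061 → 1061
row_key=K53: manual_reading=1330 → 1330
row_key=K56: manual_reading=132 → 132
row_key=K82: manual_reading=1742 → 1742
row_key=K83: manual_reading=NULL, sensor_reading=698 → 698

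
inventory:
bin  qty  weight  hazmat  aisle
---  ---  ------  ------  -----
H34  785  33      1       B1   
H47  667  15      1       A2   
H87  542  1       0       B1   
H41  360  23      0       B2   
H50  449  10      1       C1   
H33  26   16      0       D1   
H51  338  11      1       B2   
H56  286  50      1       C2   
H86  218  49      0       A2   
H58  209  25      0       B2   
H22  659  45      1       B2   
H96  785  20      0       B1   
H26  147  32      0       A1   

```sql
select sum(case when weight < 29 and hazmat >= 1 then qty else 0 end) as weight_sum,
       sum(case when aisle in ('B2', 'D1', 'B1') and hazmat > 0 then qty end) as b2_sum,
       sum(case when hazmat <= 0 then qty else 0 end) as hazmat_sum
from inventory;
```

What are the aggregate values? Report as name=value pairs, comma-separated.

[weight_sum: weight < 29 and hazmat >= 1]
bin=H34: ✗
bin=H47: ✓ → 667
bin=H87: ✗
bin=H41: ✗
bin=H50: ✓ → 449
bin=H33: ✗
bin=H51: ✓ → 338
bin=H56: ✗
bin=H86: ✗
bin=H58: ✗
bin=H22: ✗
bin=H96: ✗
bin=H26: ✗
weight_sum = 667 + 449 + 338 = 1454
—
[b2_sum: aisle in ('B2', 'D1', 'B1') and hazmat > 0]
bin=H34: ✓ → 785
bin=H47: ✗
bin=H87: ✗
bin=H41: ✗
bin=H50: ✗
bin=H33: ✗
bin=H51: ✓ → 338
bin=H56: ✗
bin=H86: ✗
bin=H58: ✗
bin=H22: ✓ → 659
bin=H96: ✗
bin=H26: ✗
b2_sum = 785 + 338 + 659 = 1782
—
[hazmat_sum: hazmat <= 0]
bin=H34: ✗
bin=H47: ✗
bin=H87: ✓ → 542
bin=H41: ✓ → 360
bin=H50: ✗
bin=H33: ✓ → 26
bin=H51: ✗
bin=H56: ✗
bin=H86: ✓ → 218
bin=H58: ✓ → 209
bin=H22: ✗
bin=H96: ✓ → 785
bin=H26: ✓ → 147
hazmat_sum = 542 + 360 + 26 + 218 + 209 + 785 + 147 = 2287

weight_sum=1454, b2_sum=1782, hazmat_sum=2287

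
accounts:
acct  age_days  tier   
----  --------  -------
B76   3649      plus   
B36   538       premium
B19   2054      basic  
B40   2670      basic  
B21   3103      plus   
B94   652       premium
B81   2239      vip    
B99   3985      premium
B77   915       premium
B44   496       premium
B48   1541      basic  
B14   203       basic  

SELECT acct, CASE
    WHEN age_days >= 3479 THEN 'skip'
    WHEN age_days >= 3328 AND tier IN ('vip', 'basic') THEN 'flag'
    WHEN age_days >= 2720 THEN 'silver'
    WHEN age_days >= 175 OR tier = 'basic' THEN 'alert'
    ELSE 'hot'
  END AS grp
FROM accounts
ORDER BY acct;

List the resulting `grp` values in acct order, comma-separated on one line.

acct=B14: age_days >= 175 OR tier = 'basic' → alert
acct=B19: age_days >= 175 OR tier = 'basic' → alert
acct=B21: age_days >= 2720 → silver
acct=B36: age_days >= 175 OR tier = 'basic' → alert
acct=B40: age_days >= 175 OR tier = 'basic' → alert
acct=B44: age_days >= 175 OR tier = 'basic' → alert
acct=B48: age_days >= 175 OR tier = 'basic' → alert
acct=B76: age_days >= 3479 → skip
acct=B77: age_days >= 175 OR tier = 'basic' → alert
acct=B81: age_days >= 175 OR tier = 'basic' → alert
acct=B94: age_days >= 175 OR tier = 'basic' → alert
acct=B99: age_days >= 3479 → skip

alert, alert, silver, alert, alert, alert, alert, skip, alert, alert, alert, skip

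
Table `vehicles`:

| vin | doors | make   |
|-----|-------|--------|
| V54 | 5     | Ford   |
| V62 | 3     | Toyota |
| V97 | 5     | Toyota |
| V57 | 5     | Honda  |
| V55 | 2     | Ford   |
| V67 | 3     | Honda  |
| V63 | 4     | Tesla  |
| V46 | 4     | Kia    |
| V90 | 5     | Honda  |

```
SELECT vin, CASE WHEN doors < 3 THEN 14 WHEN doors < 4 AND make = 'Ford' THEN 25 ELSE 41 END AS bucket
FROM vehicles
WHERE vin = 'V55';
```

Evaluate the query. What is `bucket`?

14

vin = V55: doors=2, make=Ford.
doors < 3 → true → 14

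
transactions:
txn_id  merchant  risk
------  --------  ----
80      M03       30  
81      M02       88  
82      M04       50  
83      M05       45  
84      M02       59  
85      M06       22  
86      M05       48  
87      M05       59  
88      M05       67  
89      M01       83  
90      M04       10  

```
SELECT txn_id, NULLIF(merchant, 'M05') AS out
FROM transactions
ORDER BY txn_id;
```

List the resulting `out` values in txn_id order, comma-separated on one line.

txn_id=80: merchant=M03 vs M05: differ → M03
txn_id=81: merchant=M02 vs M05: differ → M02
txn_id=82: merchant=M04 vs M05: differ → M04
txn_id=83: merchant=M05 vs M05: equal → NULL
txn_id=84: merchant=M02 vs M05: differ → M02
txn_id=85: merchant=M06 vs M05: differ → M06
txn_id=86: merchant=M05 vs M05: equal → NULL
txn_id=87: merchant=M05 vs M05: equal → NULL
txn_id=88: merchant=M05 vs M05: equal → NULL
txn_id=89: merchant=M01 vs M05: differ → M01
txn_id=90: merchant=M04 vs M05: differ → M04

M03, M02, M04, NULL, M02, M06, NULL, NULL, NULL, M01, M04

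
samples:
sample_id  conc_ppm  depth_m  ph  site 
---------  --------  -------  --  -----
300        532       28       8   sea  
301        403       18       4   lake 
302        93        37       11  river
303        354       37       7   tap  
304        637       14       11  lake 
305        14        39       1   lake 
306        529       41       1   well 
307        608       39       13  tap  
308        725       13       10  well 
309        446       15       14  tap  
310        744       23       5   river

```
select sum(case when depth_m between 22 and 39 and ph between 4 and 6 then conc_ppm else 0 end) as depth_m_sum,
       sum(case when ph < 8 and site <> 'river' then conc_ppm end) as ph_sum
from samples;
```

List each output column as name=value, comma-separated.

[depth_m_sum: depth_m between 22 and 39 and ph between 4 and 6]
sample_id=300: ✗
sample_id=301: ✗
sample_id=302: ✗
sample_id=303: ✗
sample_id=304: ✗
sample_id=305: ✗
sample_id=306: ✗
sample_id=307: ✗
sample_id=308: ✗
sample_id=309: ✗
sample_id=310: ✓ → 744
depth_m_sum = 744
—
[ph_sum: ph < 8 and site <> 'river']
sample_id=300: ✗
sample_id=301: ✓ → 403
sample_id=302: ✗
sample_id=303: ✓ → 354
sample_id=304: ✗
sample_id=305: ✓ → 14
sample_id=306: ✓ → 529
sample_id=307: ✗
sample_id=308: ✗
sample_id=309: ✗
sample_id=310: ✗
ph_sum = 403 + 354 + 14 + 529 = 1300

depth_m_sum=744, ph_sum=1300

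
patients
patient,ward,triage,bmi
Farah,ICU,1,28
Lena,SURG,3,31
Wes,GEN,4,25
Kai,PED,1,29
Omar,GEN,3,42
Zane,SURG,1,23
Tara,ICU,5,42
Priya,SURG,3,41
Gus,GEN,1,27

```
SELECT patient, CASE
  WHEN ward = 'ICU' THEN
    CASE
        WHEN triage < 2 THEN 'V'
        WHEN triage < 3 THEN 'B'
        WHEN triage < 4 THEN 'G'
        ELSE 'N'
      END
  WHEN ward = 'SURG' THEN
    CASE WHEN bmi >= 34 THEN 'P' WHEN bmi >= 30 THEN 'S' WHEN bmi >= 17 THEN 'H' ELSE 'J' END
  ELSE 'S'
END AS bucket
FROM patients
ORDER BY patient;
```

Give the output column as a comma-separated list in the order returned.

V, S, S, S, S, P, N, S, H

patient=Farah: ward='ICU' → inner[triage < 2] → V
patient=Gus: ward='GEN' → outer ELSE → S
patient=Kai: ward='PED' → outer ELSE → S
patient=Lena: ward='SURG' → inner[bmi >= 30] → S
patient=Omar: ward='GEN' → outer ELSE → S
patient=Priya: ward='SURG' → inner[bmi >= 34] → P
patient=Tara: ward='ICU' → inner[ELSE] → N
patient=Wes: ward='GEN' → outer ELSE → S
patient=Zane: ward='SURG' → inner[bmi >= 17] → H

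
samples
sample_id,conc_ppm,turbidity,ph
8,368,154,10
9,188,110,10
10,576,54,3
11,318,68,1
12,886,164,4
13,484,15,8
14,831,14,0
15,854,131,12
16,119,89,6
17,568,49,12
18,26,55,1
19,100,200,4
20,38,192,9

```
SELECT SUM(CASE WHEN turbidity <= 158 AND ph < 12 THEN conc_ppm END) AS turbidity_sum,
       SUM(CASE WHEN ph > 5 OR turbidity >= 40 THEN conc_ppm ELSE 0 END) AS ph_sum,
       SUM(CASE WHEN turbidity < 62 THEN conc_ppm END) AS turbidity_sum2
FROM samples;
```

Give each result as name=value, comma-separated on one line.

[turbidity_sum: turbidity <= 158 AND ph < 12]
sample_id=8: ✓ → 368
sample_id=9: ✓ → 188
sample_id=10: ✓ → 576
sample_id=11: ✓ → 318
sample_id=12: ✗
sample_id=13: ✓ → 484
sample_id=14: ✓ → 831
sample_id=15: ✗
sample_id=16: ✓ → 119
sample_id=17: ✗
sample_id=18: ✓ → 26
sample_id=19: ✗
sample_id=20: ✗
turbidity_sum = 368 + 188 + 576 + 318 + 484 + 831 + 119 + 26 = 2910
—
[ph_sum: ph > 5 OR turbidity >= 40]
sample_id=8: ✓ → 368
sample_id=9: ✓ → 188
sample_id=10: ✓ → 576
sample_id=11: ✓ → 318
sample_id=12: ✓ → 886
sample_id=13: ✓ → 484
sample_id=14: ✗
sample_id=15: ✓ → 854
sample_id=16: ✓ → 119
sample_id=17: ✓ → 568
sample_id=18: ✓ → 26
sample_id=19: ✓ → 100
sample_id=20: ✓ → 38
ph_sum = 368 + 188 + 576 + 318 + 886 + 484 + 854 + 119 + 568 + 26 + 100 + 38 = 4525
—
[turbidity_sum2: turbidity < 62]
sample_id=8: ✗
sample_id=9: ✗
sample_id=10: ✓ → 576
sample_id=11: ✗
sample_id=12: ✗
sample_id=13: ✓ → 484
sample_id=14: ✓ → 831
sample_id=15: ✗
sample_id=16: ✗
sample_id=17: ✓ → 568
sample_id=18: ✓ → 26
sample_id=19: ✗
sample_id=20: ✗
turbidity_sum2 = 576 + 484 + 831 + 568 + 26 = 2485

turbidity_sum=2910, ph_sum=4525, turbidity_sum2=2485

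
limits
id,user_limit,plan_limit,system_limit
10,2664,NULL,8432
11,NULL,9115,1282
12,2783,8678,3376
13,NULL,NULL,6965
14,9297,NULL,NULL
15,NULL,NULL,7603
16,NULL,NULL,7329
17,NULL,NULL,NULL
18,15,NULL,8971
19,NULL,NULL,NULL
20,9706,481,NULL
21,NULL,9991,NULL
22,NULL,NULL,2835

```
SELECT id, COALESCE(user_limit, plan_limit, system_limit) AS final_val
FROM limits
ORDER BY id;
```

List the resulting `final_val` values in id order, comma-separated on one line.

id=10: user_limit=2664 → 2664
id=11: user_limit=NULL, plan_limit=9115 → 9115
id=12: user_limit=2783 → 2783
id=13: user_limit=NULL, plan_limit=NULL, system_limit=6965 → 6965
id=14: user_limit=9297 → 9297
id=15: user_limit=NULL, plan_limit=NULL, system_limit=7603 → 7603
id=16: user_limit=NULL, plan_limit=NULL, system_limit=7329 → 7329
id=17: user_limit=NULL, plan_limit=NULL, system_limit=NULL (all NULL) → NULL
id=18: user_limit=15 → 15
id=19: user_limit=NULL, plan_limit=NULL, system_limit=NULL (all NULL) → NULL
id=20: user_limit=9706 → 9706
id=21: user_limit=NULL, plan_limit=9991 → 9991
id=22: user_limit=NULL, plan_limit=NULL, system_limit=2835 → 2835

2664, 9115, 2783, 6965, 9297, 7603, 7329, NULL, 15, NULL, 9706, 9991, 2835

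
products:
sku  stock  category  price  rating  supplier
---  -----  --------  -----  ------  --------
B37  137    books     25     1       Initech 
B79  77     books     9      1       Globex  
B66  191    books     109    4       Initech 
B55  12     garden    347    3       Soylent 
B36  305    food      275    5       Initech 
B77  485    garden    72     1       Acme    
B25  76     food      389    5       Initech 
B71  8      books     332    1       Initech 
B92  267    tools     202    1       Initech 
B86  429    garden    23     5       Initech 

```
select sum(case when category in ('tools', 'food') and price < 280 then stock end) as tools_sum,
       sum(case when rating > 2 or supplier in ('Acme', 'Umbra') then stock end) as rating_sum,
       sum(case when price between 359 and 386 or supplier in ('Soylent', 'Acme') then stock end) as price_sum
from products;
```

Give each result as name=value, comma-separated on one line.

[tools_sum: category in ('tools', 'food') and price < 280]
sku=B37: ✗
sku=B79: ✗
sku=B66: ✗
sku=B55: ✗
sku=B36: ✓ → 305
sku=B77: ✗
sku=B25: ✗
sku=B71: ✗
sku=B92: ✓ → 267
sku=B86: ✗
tools_sum = 305 + 267 = 572
—
[rating_sum: rating > 2 or supplier in ('Acme', 'Umbra')]
sku=B37: ✗
sku=B79: ✗
sku=B66: ✓ → 191
sku=B55: ✓ → 12
sku=B36: ✓ → 305
sku=B77: ✓ → 485
sku=B25: ✓ → 76
sku=B71: ✗
sku=B92: ✗
sku=B86: ✓ → 429
rating_sum = 191 + 12 + 305 + 485 + 76 + 429 = 1498
—
[price_sum: price between 359 and 386 or supplier in ('Soylent', 'Acme')]
sku=B37: ✗
sku=B79: ✗
sku=B66: ✗
sku=B55: ✓ → 12
sku=B36: ✗
sku=B77: ✓ → 485
sku=B25: ✗
sku=B71: ✗
sku=B92: ✗
sku=B86: ✗
price_sum = 12 + 485 = 497

tools_sum=572, rating_sum=1498, price_sum=497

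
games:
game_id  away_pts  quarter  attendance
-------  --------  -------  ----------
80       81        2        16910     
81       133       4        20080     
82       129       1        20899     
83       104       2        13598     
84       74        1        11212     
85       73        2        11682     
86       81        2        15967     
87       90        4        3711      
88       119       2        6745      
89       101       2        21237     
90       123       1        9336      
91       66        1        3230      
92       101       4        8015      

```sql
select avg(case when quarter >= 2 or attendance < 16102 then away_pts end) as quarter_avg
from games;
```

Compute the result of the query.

95.5

game_id=80: ✓ → 81
game_id=81: ✓ → 133
game_id=82: ✗
game_id=83: ✓ → 104
game_id=84: ✓ → 74
game_id=85: ✓ → 73
game_id=86: ✓ → 81
game_id=87: ✓ → 90
game_id=88: ✓ → 119
game_id=89: ✓ → 101
game_id=90: ✓ → 123
game_id=91: ✓ → 66
game_id=92: ✓ → 101
quarter_avg = (81 + 133 + 104 + 74 + 73 + 81 + 90 + 119 + 101 + 123 + 66 + 101) / 12 = 95.5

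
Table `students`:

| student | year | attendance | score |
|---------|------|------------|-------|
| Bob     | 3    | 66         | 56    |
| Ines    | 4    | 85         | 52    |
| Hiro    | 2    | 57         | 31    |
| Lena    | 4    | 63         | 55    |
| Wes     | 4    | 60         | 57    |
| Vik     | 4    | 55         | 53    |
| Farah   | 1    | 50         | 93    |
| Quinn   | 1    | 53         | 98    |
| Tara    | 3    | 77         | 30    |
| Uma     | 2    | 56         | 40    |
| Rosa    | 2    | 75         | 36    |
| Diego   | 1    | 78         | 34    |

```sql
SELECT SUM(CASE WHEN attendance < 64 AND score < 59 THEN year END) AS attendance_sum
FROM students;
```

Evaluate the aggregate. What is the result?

student=Bob: ✗
student=Ines: ✗
student=Hiro: ✓ → 2
student=Lena: ✓ → 4
student=Wes: ✓ → 4
student=Vik: ✓ → 4
student=Farah: ✗
student=Quinn: ✗
student=Tara: ✗
student=Uma: ✓ → 2
student=Rosa: ✗
student=Diego: ✗
attendance_sum = 2 + 4 + 4 + 4 + 2 = 16

16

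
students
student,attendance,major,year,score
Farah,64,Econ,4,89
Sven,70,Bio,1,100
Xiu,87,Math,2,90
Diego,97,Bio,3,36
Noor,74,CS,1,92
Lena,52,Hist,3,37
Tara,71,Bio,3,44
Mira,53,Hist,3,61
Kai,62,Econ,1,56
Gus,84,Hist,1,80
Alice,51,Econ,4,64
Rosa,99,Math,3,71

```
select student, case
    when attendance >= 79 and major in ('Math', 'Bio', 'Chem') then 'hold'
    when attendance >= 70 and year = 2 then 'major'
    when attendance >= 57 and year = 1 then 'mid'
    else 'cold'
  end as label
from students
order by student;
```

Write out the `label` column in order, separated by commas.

student=Alice: ELSE → cold
student=Diego: attendance >= 79 and major in ('Math', 'Bio', 'Chem') → hold
student=Farah: ELSE → cold
student=Gus: attendance >= 57 and year = 1 → mid
student=Kai: attendance >= 57 and year = 1 → mid
student=Lena: ELSE → cold
student=Mira: ELSE → cold
student=Noor: attendance >= 57 and year = 1 → mid
student=Rosa: attendance >= 79 and major in ('Math', 'Bio', 'Chem') → hold
student=Sven: attendance >= 57 and year = 1 → mid
student=Tara: ELSE → cold
student=Xiu: attendance >= 79 and major in ('Math', 'Bio', 'Chem') → hold

cold, hold, cold, mid, mid, cold, cold, mid, hold, mid, cold, hold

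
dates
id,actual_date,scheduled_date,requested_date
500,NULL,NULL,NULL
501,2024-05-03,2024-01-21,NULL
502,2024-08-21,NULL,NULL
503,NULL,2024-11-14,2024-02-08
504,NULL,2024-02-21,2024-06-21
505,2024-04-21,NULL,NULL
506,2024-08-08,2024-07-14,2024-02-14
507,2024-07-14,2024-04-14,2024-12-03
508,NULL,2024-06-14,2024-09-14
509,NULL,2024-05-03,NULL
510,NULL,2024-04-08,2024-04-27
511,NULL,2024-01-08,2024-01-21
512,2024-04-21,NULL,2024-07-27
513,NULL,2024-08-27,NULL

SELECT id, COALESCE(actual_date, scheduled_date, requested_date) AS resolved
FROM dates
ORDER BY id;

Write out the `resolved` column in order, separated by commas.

NULL, 2024-05-03, 2024-08-21, 2024-11-14, 2024-02-21, 2024-04-21, 2024-08-08, 2024-07-14, 2024-06-14, 2024-05-03, 2024-04-08, 2024-01-08, 2024-04-21, 2024-08-27

id=500: actual_date=NULL, scheduled_date=NULL, requested_date=NULL (all NULL) → NULL
id=501: actual_date=2024-05-03 → 2024-05-03
id=502: actual_date=2024-08-21 → 2024-08-21
id=503: actual_date=NULL, scheduled_date=2024-11-14 → 2024-11-14
id=504: actual_date=NULL, scheduled_date=2024-02-21 → 2024-02-21
id=505: actual_date=2024-04-21 → 2024-04-21
id=506: actual_date=2024-08-08 → 2024-08-08
id=507: actual_date=2024-07-14 → 2024-07-14
id=508: actual_date=NULL, scheduled_date=2024-06-14 → 2024-06-14
id=509: actual_date=NULL, scheduled_date=2024-05-03 → 2024-05-03
id=510: actual_date=NULL, scheduled_date=2024-04-08 → 2024-04-08
id=511: actual_date=NULL, scheduled_date=2024-01-08 → 2024-01-08
id=512: actual_date=2024-04-21 → 2024-04-21
id=513: actual_date=NULL, scheduled_date=2024-08-27 → 2024-08-27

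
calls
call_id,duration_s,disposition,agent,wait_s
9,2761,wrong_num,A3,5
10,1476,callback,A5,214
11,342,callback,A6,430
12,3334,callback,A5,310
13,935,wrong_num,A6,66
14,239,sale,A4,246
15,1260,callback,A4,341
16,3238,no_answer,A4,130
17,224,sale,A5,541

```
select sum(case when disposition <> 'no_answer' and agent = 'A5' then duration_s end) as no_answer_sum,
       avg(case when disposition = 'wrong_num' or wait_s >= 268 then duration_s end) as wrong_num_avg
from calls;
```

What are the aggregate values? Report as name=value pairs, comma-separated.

no_answer_sum=5034, wrong_num_avg=1476

[no_answer_sum: disposition <> 'no_answer' and agent = 'A5']
call_id=9: ✗
call_id=10: ✓ → 1476
call_id=11: ✗
call_id=12: ✓ → 3334
call_id=13: ✗
call_id=14: ✗
call_id=15: ✗
call_id=16: ✗
call_id=17: ✓ → 224
no_answer_sum = 1476 + 3334 + 224 = 5034
—
[wrong_num_avg: disposition = 'wrong_num' or wait_s >= 268]
call_id=9: ✓ → 2761
call_id=10: ✗
call_id=11: ✓ → 342
call_id=12: ✓ → 3334
call_id=13: ✓ → 935
call_id=14: ✗
call_id=15: ✓ → 1260
call_id=16: ✗
call_id=17: ✓ → 224
wrong_num_avg = (2761 + 342 + 3334 + 935 + 1260 + 224) / 6 = 1476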